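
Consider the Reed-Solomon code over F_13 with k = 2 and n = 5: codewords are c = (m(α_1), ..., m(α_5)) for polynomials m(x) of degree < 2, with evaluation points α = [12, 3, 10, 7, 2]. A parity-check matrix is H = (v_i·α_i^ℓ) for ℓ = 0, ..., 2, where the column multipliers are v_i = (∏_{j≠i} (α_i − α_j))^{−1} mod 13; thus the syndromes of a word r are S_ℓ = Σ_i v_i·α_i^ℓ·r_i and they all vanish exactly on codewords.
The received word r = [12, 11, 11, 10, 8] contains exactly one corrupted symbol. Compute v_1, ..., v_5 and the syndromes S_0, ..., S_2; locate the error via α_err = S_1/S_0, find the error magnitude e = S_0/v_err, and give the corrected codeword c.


S = (9, 12, 3), error at position 3, error magnitude e = 5, c = [12, 11, 6, 10, 8].

Step 1: column multipliers v_i = (∏_{j≠i}(α_i − α_j))^{−1} mod 13.
  i = 1 (α = 12): (12−3)(12−10)(12−7)(12−2) = 9·2·5·10 = 900 ≡ 3, so v_1 = 3^{−1} = 9 (mod 13).
  i = 2 (α = 3): (3−12)(3−10)(3−7)(3−2) = (−9)·(−7)·(−4)·1 = −252 ≡ 8, so v_2 = 8^{−1} = 5 (mod 13).
  i = 3 (α = 10): (10−12)(10−3)(10−7)(10−2) = (−2)·7·3·8 = −336 ≡ 2, so v_3 = 2^{−1} = 7 (mod 13).
  i = 4 (α = 7): (7−12)(7−3)(7−10)(7−2) = (−5)·4·(−3)·5 = 300 ≡ 1, so v_4 = 1^{−1} = 1 (mod 13).
  i = 5 (α = 2): (2−12)(2−3)(2−10)(2−7) = (−10)·(−1)·(−8)·(−5) = 400 ≡ 10, so v_5 = 10^{−1} = 4 (mod 13).
  v = [9, 5, 7, 1, 4].
Step 2: syndromes of r = [12, 11, 11, 10, 8] (all sums mod 13).
  S_0 = Σ v_i r_i = 9·12 + 5·11 + 7·11 + 1·10 + 4·8 = 282 ≡ 9.
  S_1 = Σ v_i α_i r_i = 9·12·12 + 5·3·11 + 7·10·11 + 1·7·10 + 4·2·8 = 2365 ≡ 12.
  α_i^2 mod 13 = [1, 9, 9, 10, 4].
  S_2 = Σ v_i α_i^2 r_i = 9·1·12 + 5·9·11 + 7·9·11 + 1·10·10 + 4·4·8 = 1524 ≡ 3.
  S = (9, 12, 3) ≠ 0, so r is not a codeword (an error is present).
Step 3: locate the error. For a single error e at position i, S_ℓ = v_i·e·α_i^ℓ, so α_err = S_1/S_0.
  S_0^{−1} = 9^{−1} = 3 (mod 13), so α_err = 12·3 = 36 ≡ 10 = α_3. Error position i = 3.
  Consistency check: S_2/S_1 = 3·12 = 36 ≡ 10 = α_err ✓ (single-error assumption holds).
Step 4: error magnitude e = S_0/v_3 = S_0·∏_{j≠3}(α_3 − α_j) = 9·2 = 18 ≡ 5 (mod 13).
Step 5: correct position 3: c_3 = r_3 − e = 11 − 5 ≡ 6 (mod 13). Hence c = [12, 11, 6, 10, 8].
  Check: interpolating c through the α_i gives m(x) = 2 + 3·x (degree < 2) with m(α_i) = c_i for every i, so c is indeed a codeword.


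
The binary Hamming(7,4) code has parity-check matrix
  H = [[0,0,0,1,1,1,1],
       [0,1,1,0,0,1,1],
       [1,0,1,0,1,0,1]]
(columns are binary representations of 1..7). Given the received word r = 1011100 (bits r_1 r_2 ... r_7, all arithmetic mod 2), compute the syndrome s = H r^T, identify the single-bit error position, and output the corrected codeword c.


s = (0, 1, 1)^T, error position = 3, corrected codeword c = 1001100

Compute s = H r^T mod 2 one row at a time:
  s_1 = 1 + 1 + 0 + 0 = 2 ≡ 0 (mod 2).
  s_2 = 0 + 1 + 0 + 0 = 1 ≡ 1 (mod 2).
  s_3 = 1 + 1 + 1 + 0 = 3 ≡ 1 (mod 2).
s = (0, 1, 1)^T — this equals column 3 of H (binary 011), so error is at position 3.
Correct: flip bit 3 of r = 1011100 to get c = 1001100.


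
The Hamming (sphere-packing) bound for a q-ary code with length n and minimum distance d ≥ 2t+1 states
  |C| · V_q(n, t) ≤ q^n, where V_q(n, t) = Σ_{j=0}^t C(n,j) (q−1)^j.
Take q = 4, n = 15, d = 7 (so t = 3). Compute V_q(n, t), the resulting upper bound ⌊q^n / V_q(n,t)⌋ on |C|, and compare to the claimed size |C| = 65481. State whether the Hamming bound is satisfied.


V_q(n, t) = 13276, q^n = 1073741824, Hamming bound = 80878, |C| = 65481 ≤ bound (satisfied).

Step 1: Compute V_q(n, t) = Σ_{j=0}^3 C(n, j) (q−1)^j.
  j = 0: C(15,0)·(3)^0 = 1·1 = 1.
  j = 1: C(15,1)·(3)^1 = 15·3 = 45.
  j = 2: C(15,2)·(3)^2 = 105·9 = 945.
  j = 3: C(15,3)·(3)^3 = 455·27 = 12285.
  V_q(n, t) = 1 + 45 + 945 + 12285 = 13276.
Step 2: q^n = 4^15 = 1073741824.
Step 3: Hamming bound ⌊q^n / V_q(n,t)⌋ = ⌊1073741824/13276⌋ = 80878.
Step 4: Compare |C| = 65481 to 80878: satisfied.
The claimed |C| lies below the Hamming bound.


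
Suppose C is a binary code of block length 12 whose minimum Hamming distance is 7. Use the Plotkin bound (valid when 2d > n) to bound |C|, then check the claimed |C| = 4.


Plotkin bound M ≤ 6; given |C| = 4 ≤ bound (satisfied).

Check applicability: 2d = 14, n = 12.
2d − n = 2 > 0, so Plotkin applies.
Compute d/(2d−n) = 7/2 ≈ 3.5000.
⌊d/(2d−n)⌋ = 3.
Plotkin bound: M ≤ 2·3 = 6.
Given |C| = 4, check: satisfied.
This |C| is below the Plotkin bound.


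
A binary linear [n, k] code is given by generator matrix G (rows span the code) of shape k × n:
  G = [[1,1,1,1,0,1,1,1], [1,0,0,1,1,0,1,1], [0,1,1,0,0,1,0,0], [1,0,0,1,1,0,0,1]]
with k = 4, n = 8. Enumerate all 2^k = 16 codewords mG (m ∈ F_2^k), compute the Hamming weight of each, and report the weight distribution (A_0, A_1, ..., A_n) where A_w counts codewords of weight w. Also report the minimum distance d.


Weight distribution: A_0 = 1, A_1 = 2, A_2 = 1, A_3 = 2, A_4 = 4, A_5 = 2, A_6 = 1, A_7 = 2, A_8 = 1. Minimum distance d = 1.

Enumerate all 2^4 = 16 messages m ∈ F_2^4.
For each, compute codeword c = mG in F_2^8, then tally its weight.
  m = 0000 → c = 00000000, weight = 0.
  m = 1000 → c = 11110111, weight = 7.
  m = 0100 → c = 10011011, weight = 5.
  m = 1100 → c = 01101100, weight = 4.
  m = 0010 → c = 01100100, weight = 3.
  m = 1010 → c = 10010011, weight = 4.
  m = 0110 → c = 11111111, weight = 8.
  m = 1110 → c = 00001000, weight = 1.
  m = 0001 → c = 10011001, weight = 4.
  m = 1001 → c = 01101110, weight = 5.
  m = 0101 → c = 00000010, weight = 1.
  m = 1101 → c = 11110101, weight = 6.
  m = 0011 → c = 11111101, weight = 7.
  m = 1011 → c = 00001010, weight = 2.
  m = 0111 → c = 01100110, weight = 4.
  m = 1111 → c = 10010001, weight = 3.
Tally weights:
  weight 0: 1 codewords.
  weight 1: 2 codewords.
  weight 2: 1 codewords.
  weight 3: 2 codewords.
  weight 4: 4 codewords.
  weight 5: 2 codewords.
  weight 6: 1 codewords.
  weight 7: 2 codewords.
  weight 8: 1 codewords.
Minimum distance d = smallest w > 0 with A_w > 0 = 1.
Sanity: Σ A_w = 16 = 2^4 = 16 ✓.


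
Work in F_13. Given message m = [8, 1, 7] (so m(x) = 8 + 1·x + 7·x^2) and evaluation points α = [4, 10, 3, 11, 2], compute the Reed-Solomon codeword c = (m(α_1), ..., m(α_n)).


c = [7, 3, 9, 8, 12]

Message polynomial: m(x) = 8 + 1·x + 7·x^2 (mod 13).
For each evaluation point α_i, compute m(α_i) mod 13:
  α_1 = 4: Horner steps 7 → 3 → 7, so m(4) = 7.
  α_2 = 10: Horner steps 7 → 6 → 3, so m(10) = 3.
  α_3 = 3: Horner steps 7 → 9 → 9, so m(3) = 9.
  α_4 = 11: Horner steps 7 → 0 → 8, so m(11) = 8.
  α_5 = 2: Horner steps 7 → 2 → 12, so m(2) = 12.
Codeword c = [7, 3, 9, 8, 12] ∈ F_13^5.


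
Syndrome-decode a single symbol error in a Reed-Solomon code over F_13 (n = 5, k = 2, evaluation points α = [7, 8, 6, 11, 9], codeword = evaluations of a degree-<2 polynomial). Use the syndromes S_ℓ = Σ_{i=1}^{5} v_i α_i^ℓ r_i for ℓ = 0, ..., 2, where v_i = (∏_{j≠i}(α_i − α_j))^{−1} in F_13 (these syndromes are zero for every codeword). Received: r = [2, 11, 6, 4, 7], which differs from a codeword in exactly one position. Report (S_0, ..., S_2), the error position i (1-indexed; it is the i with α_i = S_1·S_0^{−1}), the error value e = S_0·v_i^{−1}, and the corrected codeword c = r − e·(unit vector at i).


S = (6, 1, 11), error at position 4, error magnitude e = 5, c = [2, 11, 6, 12, 7].

Step 1: column multipliers v_i = (∏_{j≠i}(α_i − α_j))^{−1} mod 13.
  i = 1 (α = 7): (7−8)(7−6)(7−11)(7−9) = (−1)·1·(−4)·(−2) = −8 ≡ 5, so v_1 = 5^{−1} = 8 (mod 13).
  i = 2 (α = 8): (8−7)(8−6)(8−11)(8−9) = 1·2·(−3)·(−1) = 6 ≡ 6, so v_2 = 6^{−1} = 11 (mod 13).
  i = 3 (α = 6): (6−7)(6−8)(6−11)(6−9) = (−1)·(−2)·(−5)·(−3) = 30 ≡ 4, so v_3 = 4^{−1} = 10 (mod 13).
  i = 4 (α = 11): (11−7)(11−8)(11−6)(11−9) = 4·3·5·2 = 120 ≡ 3, so v_4 = 3^{−1} = 9 (mod 13).
  i = 5 (α = 9): (9−7)(9−8)(9−6)(9−11) = 2·1·3·(−2) = −12 ≡ 1, so v_5 = 1^{−1} = 1 (mod 13).
  v = [8, 11, 10, 9, 1].
Step 2: syndromes of r = [2, 11, 6, 4, 7] (all sums mod 13).
  S_0 = Σ v_i r_i = 8·2 + 11·11 + 10·6 + 9·4 + 1·7 = 240 ≡ 6.
  S_1 = Σ v_i α_i r_i = 8·7·2 + 11·8·11 + 10·6·6 + 9·11·4 + 1·9·7 = 1899 ≡ 1.
  α_i^2 mod 13 = [10, 12, 10, 4, 3].
  S_2 = Σ v_i α_i^2 r_i = 8·10·2 + 11·12·11 + 10·10·6 + 9·4·4 + 1·3·7 = 2377 ≡ 11.
  S = (6, 1, 11) ≠ 0, so r is not a codeword (an error is present).
Step 3: locate the error. For a single error e at position i, S_ℓ = v_i·e·α_i^ℓ, so α_err = S_1/S_0.
  S_0^{−1} = 6^{−1} = 11 (mod 13), so α_err = 1·11 = 11 ≡ 11 = α_4. Error position i = 4.
  Consistency check: S_2/S_1 = 11·1 = 11 ≡ 11 = α_err ✓ (single-error assumption holds).
Step 4: error magnitude e = S_0/v_4 = S_0·∏_{j≠4}(α_4 − α_j) = 6·3 = 18 ≡ 5 (mod 13).
Step 5: correct position 4: c_4 = r_4 − e = 4 − 5 ≡ 12 (mod 13). Hence c = [2, 11, 6, 12, 7].
  Check: interpolating c through the α_i gives m(x) = 4 + 9·x (degree < 2) with m(α_i) = c_i for every i, so c is indeed a codeword.


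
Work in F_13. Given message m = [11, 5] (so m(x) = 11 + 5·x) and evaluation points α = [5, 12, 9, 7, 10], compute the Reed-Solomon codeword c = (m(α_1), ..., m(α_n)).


c = [10, 6, 4, 7, 9]

Message polynomial: m(x) = 11 + 5·x (mod 13).
For each evaluation point α_i, compute m(α_i) mod 13:
  α_1 = 5: Horner steps 5 → 10, so m(5) = 10.
  α_2 = 12: Horner steps 5 → 6, so m(12) = 6.
  α_3 = 9: Horner steps 5 → 4, so m(9) = 4.
  α_4 = 7: Horner steps 5 → 7, so m(7) = 7.
  α_5 = 10: Horner steps 5 → 9, so m(10) = 9.
Codeword c = [10, 6, 4, 7, 9] ∈ F_13^5.


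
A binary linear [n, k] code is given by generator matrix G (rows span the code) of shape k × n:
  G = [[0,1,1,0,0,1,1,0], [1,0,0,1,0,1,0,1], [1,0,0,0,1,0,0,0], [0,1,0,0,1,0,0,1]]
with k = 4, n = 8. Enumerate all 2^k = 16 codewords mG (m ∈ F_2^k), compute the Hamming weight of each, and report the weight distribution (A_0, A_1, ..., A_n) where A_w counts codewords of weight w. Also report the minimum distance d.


Weight distribution: A_0 = 1, A_2 = 1, A_3 = 4, A_4 = 3, A_5 = 4, A_6 = 3. Minimum distance d = 2.

Enumerate all 2^4 = 16 messages m ∈ F_2^4.
For each, compute codeword c = mG in F_2^8, then tally its weight.
  m = 0000 → c = 00000000, weight = 0.
  m = 1000 → c = 01100110, weight = 4.
  m = 0100 → c = 10010101, weight = 4.
  m = 1100 → c = 11110011, weight = 6.
  m = 0010 → c = 10001000, weight = 2.
  m = 1010 → c = 11101110, weight = 6.
  m = 0110 → c = 00011101, weight = 4.
  m = 1110 → c = 01111011, weight = 6.
  m = 0001 → c = 01001001, weight = 3.
  m = 1001 → c = 00101111, weight = 5.
  m = 0101 → c = 11011100, weight = 5.
  m = 1101 → c = 10111010, weight = 5.
  m = 0011 → c = 11000001, weight = 3.
  m = 1011 → c = 10100111, weight = 5.
  m = 0111 → c = 01010100, weight = 3.
  m = 1111 → c = 00110010, weight = 3.
Tally weights:
  weight 0: 1 codewords.
  weight 2: 1 codewords.
  weight 3: 4 codewords.
  weight 4: 3 codewords.
  weight 5: 4 codewords.
  weight 6: 3 codewords.
Minimum distance d = smallest w > 0 with A_w > 0 = 2.
Sanity: Σ A_w = 16 = 2^4 = 16 ✓.


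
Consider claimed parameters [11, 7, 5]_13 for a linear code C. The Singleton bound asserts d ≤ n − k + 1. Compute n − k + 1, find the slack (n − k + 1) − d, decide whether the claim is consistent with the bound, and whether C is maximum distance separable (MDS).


Singleton RHS = n − k + 1 = 5, slack = 0, bound satisfied, MDS.

Singleton bound: d ≤ n − k + 1.
Here n = 11, k = 7, so n − k + 1 = 5.
Given d = 5, check d ≤ 5: YES.
Slack = (n − k + 1) − d = 0.
The code is MDS (slack = 0).
Description: the claimed parameters are [11, 7, 5]_13; such a code would be MDS (meets Singleton bound).


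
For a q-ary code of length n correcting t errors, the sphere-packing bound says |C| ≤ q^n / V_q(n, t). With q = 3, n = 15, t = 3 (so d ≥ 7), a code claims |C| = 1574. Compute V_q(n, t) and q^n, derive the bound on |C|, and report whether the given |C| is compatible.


V_q(n, t) = 4091, q^n = 14348907, Hamming bound = 3507, |C| = 1574 ≤ bound (satisfied).

Step 1: Compute V_q(n, t) = Σ_{j=0}^3 C(n, j) (q−1)^j.
  j = 0: C(15,0)·(2)^0 = 1·1 = 1.
  j = 1: C(15,1)·(2)^1 = 15·2 = 30.
  j = 2: C(15,2)·(2)^2 = 105·4 = 420.
  j = 3: C(15,3)·(2)^3 = 455·8 = 3640.
  V_q(n, t) = 1 + 30 + 420 + 3640 = 4091.
Step 2: q^n = 3^15 = 14348907.
Step 3: Hamming bound ⌊q^n / V_q(n,t)⌋ = ⌊14348907/4091⌋ = 3507.
Step 4: Compare |C| = 1574 to 3507: satisfied.
The claimed |C| lies below the Hamming bound.


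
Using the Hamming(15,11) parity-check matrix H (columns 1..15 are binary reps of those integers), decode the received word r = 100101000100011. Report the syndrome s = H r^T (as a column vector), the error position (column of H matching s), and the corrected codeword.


s = (1, 0, 0, 0)^T, error position = 8, corrected codeword c = 100101010100011

Compute s = H r^T mod 2 one row at a time:
  s_1 = 0 + 0 + 1 + 0 + 0 + 0 + 1 + 1 = 3 ≡ 1 (mod 2).
  s_2 = 1 + 0 + 1 + 0 + 0 + 0 + 1 + 1 = 4 ≡ 0 (mod 2).
  s_3 = 0 + 0 + 1 + 0 + 1 + 0 + 1 + 1 = 4 ≡ 0 (mod 2).
  s_4 = 1 + 0 + 0 + 0 + 0 + 0 + 0 + 1 = 2 ≡ 0 (mod 2).
s = (1, 0, 0, 0)^T — this equals column 8 of H (binary 1000), so error is at position 8.
Correct: flip bit 8 of r = 100101000100011 to get c = 100101010100011.


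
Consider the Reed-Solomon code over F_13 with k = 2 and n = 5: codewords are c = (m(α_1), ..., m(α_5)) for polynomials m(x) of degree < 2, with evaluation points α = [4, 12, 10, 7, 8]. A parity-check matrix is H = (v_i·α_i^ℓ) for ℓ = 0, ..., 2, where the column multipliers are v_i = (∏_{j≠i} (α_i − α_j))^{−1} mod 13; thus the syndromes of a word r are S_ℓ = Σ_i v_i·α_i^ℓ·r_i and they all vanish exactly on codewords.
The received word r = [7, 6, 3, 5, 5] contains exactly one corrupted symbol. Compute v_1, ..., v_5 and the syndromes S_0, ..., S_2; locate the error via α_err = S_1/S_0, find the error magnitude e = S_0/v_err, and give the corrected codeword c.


S = (3, 11, 10), error at position 5, error magnitude e = 5, c = [7, 6, 3, 5, 0].

Step 1: column multipliers v_i = (∏_{j≠i}(α_i − α_j))^{−1} mod 13.
  i = 1 (α = 4): (4−12)(4−10)(4−7)(4−8) = (−8)·(−6)·(−3)·(−4) = 576 ≡ 4, so v_1 = 4^{−1} = 10 (mod 13).
  i = 2 (α = 12): (12−4)(12−10)(12−7)(12−8) = 8·2·5·4 = 320 ≡ 8, so v_2 = 8^{−1} = 5 (mod 13).
  i = 3 (α = 10): (10−4)(10−12)(10−7)(10−8) = 6·(−2)·3·2 = −72 ≡ 6, so v_3 = 6^{−1} = 11 (mod 13).
  i = 4 (α = 7): (7−4)(7−12)(7−10)(7−8) = 3·(−5)·(−3)·(−1) = −45 ≡ 7, so v_4 = 7^{−1} = 2 (mod 13).
  i = 5 (α = 8): (8−4)(8−12)(8−10)(8−7) = 4·(−4)·(−2)·1 = 32 ≡ 6, so v_5 = 6^{−1} = 11 (mod 13).
  v = [10, 5, 11, 2, 11].
Step 2: syndromes of r = [7, 6, 3, 5, 5] (all sums mod 13).
  S_0 = Σ v_i r_i = 10·7 + 5·6 + 11·3 + 2·5 + 11·5 = 198 ≡ 3.
  S_1 = Σ v_i α_i r_i = 10·4·7 + 5·12·6 + 11·10·3 + 2·7·5 + 11·8·5 = 1480 ≡ 11.
  α_i^2 mod 13 = [3, 1, 9, 10, 12].
  S_2 = Σ v_i α_i^2 r_i = 10·3·7 + 5·1·6 + 11·9·3 + 2·10·5 + 11·12·5 = 1297 ≡ 10.
  S = (3, 11, 10) ≠ 0, so r is not a codeword (an error is present).
Step 3: locate the error. For a single error e at position i, S_ℓ = v_i·e·α_i^ℓ, so α_err = S_1/S_0.
  S_0^{−1} = 3^{−1} = 9 (mod 13), so α_err = 11·9 = 99 ≡ 8 = α_5. Error position i = 5.
  Consistency check: S_2/S_1 = 10·6 = 60 ≡ 8 = α_err ✓ (single-error assumption holds).
Step 4: error magnitude e = S_0/v_5 = S_0·∏_{j≠5}(α_5 − α_j) = 3·6 = 18 ≡ 5 (mod 13).
Step 5: correct position 5: c_5 = r_5 − e = 5 − 5 ≡ 0 (mod 13). Hence c = [7, 6, 3, 5, 0].
  Check: interpolating c through the α_i gives m(x) = 1 + 8·x (degree < 2) with m(α_i) = c_i for every i, so c is indeed a codeword.


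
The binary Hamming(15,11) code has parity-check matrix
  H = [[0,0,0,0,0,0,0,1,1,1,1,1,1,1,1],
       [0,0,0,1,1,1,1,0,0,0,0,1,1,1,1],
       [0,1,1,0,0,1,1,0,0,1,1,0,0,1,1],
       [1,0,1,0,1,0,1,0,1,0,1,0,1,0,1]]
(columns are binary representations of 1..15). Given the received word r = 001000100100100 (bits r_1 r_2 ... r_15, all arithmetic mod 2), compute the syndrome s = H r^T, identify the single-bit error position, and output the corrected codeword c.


s = (0, 0, 1, 1)^T, error position = 3, corrected codeword c = 000000100100100

Compute s = H r^T mod 2 one row at a time:
  s_1 = 0 + 0 + 1 + 0 + 0 + 1 + 0 + 0 = 2 ≡ 0 (mod 2).
  s_2 = 0 + 0 + 0 + 1 + 0 + 1 + 0 + 0 = 2 ≡ 0 (mod 2).
  s_3 = 0 + 1 + 0 + 1 + 1 + 0 + 0 + 0 = 3 ≡ 1 (mod 2).
  s_4 = 0 + 1 + 0 + 1 + 0 + 0 + 1 + 0 = 3 ≡ 1 (mod 2).
s = (0, 0, 1, 1)^T — this equals column 3 of H (binary 0011), so error is at position 3.
Correct: flip bit 3 of r = 001000100100100 to get c = 000000100100100.


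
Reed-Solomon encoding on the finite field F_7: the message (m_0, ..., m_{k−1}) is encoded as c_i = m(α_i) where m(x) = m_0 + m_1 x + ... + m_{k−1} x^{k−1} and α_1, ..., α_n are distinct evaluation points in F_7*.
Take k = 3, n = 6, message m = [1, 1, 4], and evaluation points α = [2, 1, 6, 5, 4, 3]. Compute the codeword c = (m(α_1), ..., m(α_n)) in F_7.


c = [5, 6, 4, 1, 6, 5]

Message polynomial: m(x) = 1 + 1·x + 4·x^2 (mod 7).
For each evaluation point α_i, compute m(α_i) mod 7:
  α_1 = 2: Horner steps 4 → 2 → 5, so m(2) = 5.
  α_2 = 1: Horner steps 4 → 5 → 6, so m(1) = 6.
  α_3 = 6: Horner steps 4 → 4 → 4, so m(6) = 4.
  α_4 = 5: Horner steps 4 → 0 → 1, so m(5) = 1.
  α_5 = 4: Horner steps 4 → 3 → 6, so m(4) = 6.
  α_6 = 3: Horner steps 4 → 6 → 5, so m(3) = 5.
Codeword c = [5, 6, 4, 1, 6, 5] ∈ F_7^6.


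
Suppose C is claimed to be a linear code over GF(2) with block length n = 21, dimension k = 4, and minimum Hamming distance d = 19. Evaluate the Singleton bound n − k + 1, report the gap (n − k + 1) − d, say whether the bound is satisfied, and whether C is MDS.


Singleton RHS = n − k + 1 = 18, slack = -1, bound violated (no such code; not MDS).

Singleton bound: d ≤ n − k + 1.
Here n = 21, k = 4, so n − k + 1 = 18.
Given d = 19, check d ≤ 18: NO.
Slack = (n − k + 1) − d = -1.
The slack is negative: d = 19 exceeds n − k + 1 = 18 by 1, so the Singleton bound is violated and no linear [21, 4, 19]_2 code can exist. In particular it is not MDS (MDS requires d = n − k + 1 exactly).
Description: the claimed parameters are [21, 4, 19]_2; such a code would be impossible (violates the Singleton bound).


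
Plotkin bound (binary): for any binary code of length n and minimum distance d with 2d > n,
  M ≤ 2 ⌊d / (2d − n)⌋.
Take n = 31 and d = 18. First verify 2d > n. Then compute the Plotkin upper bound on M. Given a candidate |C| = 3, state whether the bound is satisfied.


Plotkin bound M ≤ 6; given |C| = 3 ≤ bound (satisfied).

Check applicability: 2d = 36, n = 31.
2d − n = 5 > 0, so Plotkin applies.
Compute d/(2d−n) = 18/5 ≈ 3.6000.
⌊d/(2d−n)⌋ = 3.
Plotkin bound: M ≤ 2·3 = 6.
Given |C| = 3, check: satisfied.
This |C| is below the Plotkin bound.


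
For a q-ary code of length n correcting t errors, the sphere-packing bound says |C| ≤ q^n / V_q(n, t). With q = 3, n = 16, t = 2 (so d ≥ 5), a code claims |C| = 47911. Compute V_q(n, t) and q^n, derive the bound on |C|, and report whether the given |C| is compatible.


V_q(n, t) = 513, q^n = 43046721, Hamming bound = 83911, |C| = 47911 ≤ bound (satisfied).

Step 1: Compute V_q(n, t) = Σ_{j=0}^2 C(n, j) (q−1)^j.
  j = 0: C(16,0)·(2)^0 = 1·1 = 1.
  j = 1: C(16,1)·(2)^1 = 16·2 = 32.
  j = 2: C(16,2)·(2)^2 = 120·4 = 480.
  V_q(n, t) = 1 + 32 + 480 = 513.
Step 2: q^n = 3^16 = 43046721.
Step 3: Hamming bound ⌊q^n / V_q(n,t)⌋ = ⌊43046721/513⌋ = 83911.
Step 4: Compare |C| = 47911 to 83911: satisfied.
The claimed |C| lies below the Hamming bound.


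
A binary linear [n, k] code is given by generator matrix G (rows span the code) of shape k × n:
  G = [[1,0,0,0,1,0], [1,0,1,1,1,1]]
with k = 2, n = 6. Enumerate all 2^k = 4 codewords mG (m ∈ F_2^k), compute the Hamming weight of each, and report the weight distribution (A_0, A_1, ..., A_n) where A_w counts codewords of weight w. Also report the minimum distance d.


Weight distribution: A_0 = 1, A_2 = 1, A_3 = 1, A_5 = 1. Minimum distance d = 2.

Enumerate all 2^2 = 4 messages m ∈ F_2^2.
For each, compute codeword c = mG in F_2^6, then tally its weight.
  m = 00 → c = 000000, weight = 0.
  m = 10 → c = 100010, weight = 2.
  m = 01 → c = 101111, weight = 5.
  m = 11 → c = 001101, weight = 3.
Tally weights:
  weight 0: 1 codewords.
  weight 2: 1 codewords.
  weight 3: 1 codewords.
  weight 5: 1 codewords.
Minimum distance d = smallest w > 0 with A_w > 0 = 2.
Sanity: Σ A_w = 4 = 2^2 = 4 ✓.


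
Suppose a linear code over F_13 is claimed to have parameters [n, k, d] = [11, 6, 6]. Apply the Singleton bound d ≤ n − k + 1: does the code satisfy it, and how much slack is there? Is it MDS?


Singleton RHS = n − k + 1 = 6, slack = 0, bound satisfied, MDS.

Singleton bound: d ≤ n − k + 1.
Here n = 11, k = 6, so n − k + 1 = 6.
Given d = 6, check d ≤ 6: YES.
Slack = (n − k + 1) − d = 0.
The code is MDS (slack = 0).
Description: the claimed parameters are [11, 6, 6]_13; such a code would be MDS (meets Singleton bound).


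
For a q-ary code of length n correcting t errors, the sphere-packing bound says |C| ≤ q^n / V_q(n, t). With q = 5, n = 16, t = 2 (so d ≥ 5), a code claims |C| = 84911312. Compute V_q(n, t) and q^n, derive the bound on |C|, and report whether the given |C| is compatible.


V_q(n, t) = 1985, q^n = 152587890625, Hamming bound = 76870473, |C| = 84911312 > bound (violated).

Step 1: Compute V_q(n, t) = Σ_{j=0}^2 C(n, j) (q−1)^j.
  j = 0: C(16,0)·(4)^0 = 1·1 = 1.
  j = 1: C(16,1)·(4)^1 = 16·4 = 64.
  j = 2: C(16,2)·(4)^2 = 120·16 = 1920.
  V_q(n, t) = 1 + 64 + 1920 = 1985.
Step 2: q^n = 5^16 = 152587890625.
Step 3: Hamming bound ⌊q^n / V_q(n,t)⌋ = ⌊152587890625/1985⌋ = 76870473.
Step 4: Compare |C| = 84911312 to 76870473: violated.
The claimed |C| lies above the Hamming bound, so no 5-ary code of length 16 with d ≥ 5 can have 84911312 codewords.


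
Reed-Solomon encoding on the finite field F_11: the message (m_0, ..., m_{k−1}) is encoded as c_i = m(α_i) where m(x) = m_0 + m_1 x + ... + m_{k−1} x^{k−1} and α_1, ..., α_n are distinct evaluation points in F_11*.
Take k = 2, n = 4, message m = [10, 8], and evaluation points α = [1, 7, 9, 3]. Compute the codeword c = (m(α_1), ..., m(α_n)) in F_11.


c = [7, 0, 5, 1]

Message polynomial: m(x) = 10 + 8·x (mod 11).
For each evaluation point α_i, compute m(α_i) mod 11:
  α_1 = 1: Horner steps 8 → 7, so m(1) = 7.
  α_2 = 7: Horner steps 8 → 0, so m(7) = 0.
  α_3 = 9: Horner steps 8 → 5, so m(9) = 5.
  α_4 = 3: Horner steps 8 → 1, so m(3) = 1.
Codeword c = [7, 0, 5, 1] ∈ F_11^4.


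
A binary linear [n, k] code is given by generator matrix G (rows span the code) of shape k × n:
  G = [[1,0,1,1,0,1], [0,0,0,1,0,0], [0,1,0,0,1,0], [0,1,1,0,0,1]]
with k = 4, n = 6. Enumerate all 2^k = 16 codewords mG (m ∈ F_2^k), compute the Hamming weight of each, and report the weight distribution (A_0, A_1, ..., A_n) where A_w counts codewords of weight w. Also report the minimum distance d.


Weight distribution: A_0 = 1, A_1 = 1, A_2 = 3, A_3 = 6, A_4 = 3, A_5 = 1, A_6 = 1. Minimum distance d = 1.

Enumerate all 2^4 = 16 messages m ∈ F_2^4.
For each, compute codeword c = mG in F_2^6, then tally its weight.
  m = 0000 → c = 000000, weight = 0.
  m = 1000 → c = 101101, weight = 4.
  m = 0100 → c = 000100, weight = 1.
  m = 1100 → c = 101001, weight = 3.
  m = 0010 → c = 010010, weight = 2.
  m = 1010 → c = 111111, weight = 6.
  m = 0110 → c = 010110, weight = 3.
  m = 1110 → c = 111011, weight = 5.
  m = 0001 → c = 011001, weight = 3.
  m = 1001 → c = 110100, weight = 3.
  m = 0101 → c = 011101, weight = 4.
  m = 1101 → c = 110000, weight = 2.
  m = 0011 → c = 001011, weight = 3.
  m = 1011 → c = 100110, weight = 3.
  m = 0111 → c = 001111, weight = 4.
  m = 1111 → c = 100010, weight = 2.
Tally weights:
  weight 0: 1 codewords.
  weight 1: 1 codewords.
  weight 2: 3 codewords.
  weight 3: 6 codewords.
  weight 4: 3 codewords.
  weight 5: 1 codewords.
  weight 6: 1 codewords.
Minimum distance d = smallest w > 0 with A_w > 0 = 1.
Sanity: Σ A_w = 16 = 2^4 = 16 ✓.


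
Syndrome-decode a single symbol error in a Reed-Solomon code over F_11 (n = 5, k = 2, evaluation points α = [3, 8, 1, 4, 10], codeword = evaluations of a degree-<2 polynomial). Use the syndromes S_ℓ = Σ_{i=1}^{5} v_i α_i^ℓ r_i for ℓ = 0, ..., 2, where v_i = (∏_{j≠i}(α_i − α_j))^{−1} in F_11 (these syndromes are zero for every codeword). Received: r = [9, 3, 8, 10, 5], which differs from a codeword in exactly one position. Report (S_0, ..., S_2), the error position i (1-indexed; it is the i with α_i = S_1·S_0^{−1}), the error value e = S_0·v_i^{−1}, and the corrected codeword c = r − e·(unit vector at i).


S = (3, 3, 3), error at position 3, error magnitude e = 1, c = [9, 3, 7, 10, 5].

Step 1: column multipliers v_i = (∏_{j≠i}(α_i − α_j))^{−1} mod 11.
  i = 1 (α = 3): (3−8)(3−1)(3−4)(3−10) = (−5)·2·(−1)·(−7) = −70 ≡ 7, so v_1 = 7^{−1} = 8 (mod 11).
  i = 2 (α = 8): (8−3)(8−1)(8−4)(8−10) = 5·7·4·(−2) = −280 ≡ 6, so v_2 = 6^{−1} = 2 (mod 11).
  i = 3 (α = 1): (1−3)(1−8)(1−4)(1−10) = (−2)·(−7)·(−3)·(−9) = 378 ≡ 4, so v_3 = 4^{−1} = 3 (mod 11).
  i = 4 (α = 4): (4−3)(4−8)(4−1)(4−10) = 1·(−4)·3·(−6) = 72 ≡ 6, so v_4 = 6^{−1} = 2 (mod 11).
  i = 5 (α = 10): (10−3)(10−8)(10−1)(10−4) = 7·2·9·6 = 756 ≡ 8, so v_5 = 8^{−1} = 7 (mod 11).
  v = [8, 2, 3, 2, 7].
Step 2: syndromes of r = [9, 3, 8, 10, 5] (all sums mod 11).
  S_0 = Σ v_i r_i = 8·9 + 2·3 + 3·8 + 2·10 + 7·5 = 157 ≡ 3.
  S_1 = Σ v_i α_i r_i = 8·3·9 + 2·8·3 + 3·1·8 + 2·4·10 + 7·10·5 = 718 ≡ 3.
  α_i^2 mod 11 = [9, 9, 1, 5, 1].
  S_2 = Σ v_i α_i^2 r_i = 8·9·9 + 2·9·3 + 3·1·8 + 2·5·10 + 7·1·5 = 861 ≡ 3.
  S = (3, 3, 3) ≠ 0, so r is not a codeword (an error is present).
Step 3: locate the error. For a single error e at position i, S_ℓ = v_i·e·α_i^ℓ, so α_err = S_1/S_0.
  S_0^{−1} = 3^{−1} = 4 (mod 11), so α_err = 3·4 = 12 ≡ 1 = α_3. Error position i = 3.
  Consistency check: S_2/S_1 = 3·4 = 12 ≡ 1 = α_err ✓ (single-error assumption holds).
Step 4: error magnitude e = S_0/v_3 = S_0·∏_{j≠3}(α_3 − α_j) = 3·4 = 12 ≡ 1 (mod 11).
Step 5: correct position 3: c_3 = r_3 − e = 8 − 1 ≡ 7 (mod 11). Hence c = [9, 3, 7, 10, 5].
  Check: interpolating c through the α_i gives m(x) = 6 + 1·x (degree < 2) with m(α_i) = c_i for every i, so c is indeed a codeword.


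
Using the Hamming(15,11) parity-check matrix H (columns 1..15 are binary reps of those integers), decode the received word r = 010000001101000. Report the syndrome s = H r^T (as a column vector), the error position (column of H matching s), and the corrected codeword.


s = (1, 1, 0, 1)^T, error position = 13, corrected codeword c = 010000001101100

Compute s = H r^T mod 2 one row at a time:
  s_1 = 0 + 1 + 1 + 0 + 1 + 0 + 0 + 0 = 3 ≡ 1 (mod 2).
  s_2 = 0 + 0 + 0 + 0 + 1 + 0 + 0 + 0 = 1 ≡ 1 (mod 2).
  s_3 = 1 + 0 + 0 + 0 + 1 + 0 + 0 + 0 = 2 ≡ 0 (mod 2).
  s_4 = 0 + 0 + 0 + 0 + 1 + 0 + 0 + 0 = 1 ≡ 1 (mod 2).
s = (1, 1, 0, 1)^T — this equals column 13 of H (binary 1101), so error is at position 13.
Correct: flip bit 13 of r = 010000001101000 to get c = 010000001101100.


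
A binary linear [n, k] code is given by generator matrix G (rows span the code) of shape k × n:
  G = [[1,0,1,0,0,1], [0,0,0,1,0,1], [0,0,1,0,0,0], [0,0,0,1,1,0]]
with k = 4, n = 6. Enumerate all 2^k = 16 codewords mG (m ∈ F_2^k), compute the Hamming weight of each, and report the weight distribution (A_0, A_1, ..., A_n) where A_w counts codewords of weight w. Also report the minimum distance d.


Weight distribution: A_0 = 1, A_1 = 1, A_2 = 6, A_3 = 6, A_4 = 1, A_5 = 1. Minimum distance d = 1.

Enumerate all 2^4 = 16 messages m ∈ F_2^4.
For each, compute codeword c = mG in F_2^6, then tally its weight.
  m = 0000 → c = 000000, weight = 0.
  m = 1000 → c = 101001, weight = 3.
  m = 0100 → c = 000101, weight = 2.
  m = 1100 → c = 101100, weight = 3.
  m = 0010 → c = 001000, weight = 1.
  m = 1010 → c = 100001, weight = 2.
  m = 0110 → c = 001101, weight = 3.
  m = 1110 → c = 100100, weight = 2.
  m = 0001 → c = 000110, weight = 2.
  m = 1001 → c = 101111, weight = 5.
  m = 0101 → c = 000011, weight = 2.
  m = 1101 → c = 101010, weight = 3.
  m = 0011 → c = 001110, weight = 3.
  m = 1011 → c = 100111, weight = 4.
  m = 0111 → c = 001011, weight = 3.
  m = 1111 → c = 100010, weight = 2.
Tally weights:
  weight 0: 1 codewords.
  weight 1: 1 codewords.
  weight 2: 6 codewords.
  weight 3: 6 codewords.
  weight 4: 1 codewords.
  weight 5: 1 codewords.
Minimum distance d = smallest w > 0 with A_w > 0 = 1.
Sanity: Σ A_w = 16 = 2^4 = 16 ✓.


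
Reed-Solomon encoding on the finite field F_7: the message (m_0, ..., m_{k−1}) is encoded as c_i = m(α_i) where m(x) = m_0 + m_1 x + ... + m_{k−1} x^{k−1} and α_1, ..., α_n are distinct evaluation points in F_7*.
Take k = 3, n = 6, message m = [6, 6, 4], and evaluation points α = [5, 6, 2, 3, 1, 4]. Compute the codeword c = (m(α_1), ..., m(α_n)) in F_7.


c = [3, 4, 6, 4, 2, 3]

Message polynomial: m(x) = 6 + 6·x + 4·x^2 (mod 7).
For each evaluation point α_i, compute m(α_i) mod 7:
  α_1 = 5: Horner steps 4 → 5 → 3, so m(5) = 3.
  α_2 = 6: Horner steps 4 → 2 → 4, so m(6) = 4.
  α_3 = 2: Horner steps 4 → 0 → 6, so m(2) = 6.
  α_4 = 3: Horner steps 4 → 4 → 4, so m(3) = 4.
  α_5 = 1: Horner steps 4 → 3 → 2, so m(1) = 2.
  α_6 = 4: Horner steps 4 → 1 → 3, so m(4) = 3.
Codeword c = [3, 4, 6, 4, 2, 3] ∈ F_7^6.


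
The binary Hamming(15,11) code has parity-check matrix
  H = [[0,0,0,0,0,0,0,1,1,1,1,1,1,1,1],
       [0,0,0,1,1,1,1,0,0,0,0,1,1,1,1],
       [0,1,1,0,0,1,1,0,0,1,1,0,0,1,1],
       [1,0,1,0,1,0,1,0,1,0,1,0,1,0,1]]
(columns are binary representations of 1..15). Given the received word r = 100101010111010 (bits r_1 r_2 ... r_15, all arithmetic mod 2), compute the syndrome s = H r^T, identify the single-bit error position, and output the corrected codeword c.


s = (1, 0, 0, 0)^T, error position = 8, corrected codeword c = 100101000111010

Compute s = H r^T mod 2 one row at a time:
  s_1 = 1 + 0 + 1 + 1 + 1 + 0 + 1 + 0 = 5 ≡ 1 (mod 2).
  s_2 = 1 + 0 + 1 + 0 + 1 + 0 + 1 + 0 = 4 ≡ 0 (mod 2).
  s_3 = 0 + 0 + 1 + 0 + 1 + 1 + 1 + 0 = 4 ≡ 0 (mod 2).
  s_4 = 1 + 0 + 0 + 0 + 0 + 1 + 0 + 0 = 2 ≡ 0 (mod 2).
s = (1, 0, 0, 0)^T — this equals column 8 of H (binary 1000), so error is at position 8.
Correct: flip bit 8 of r = 100101010111010 to get c = 100101000111010.


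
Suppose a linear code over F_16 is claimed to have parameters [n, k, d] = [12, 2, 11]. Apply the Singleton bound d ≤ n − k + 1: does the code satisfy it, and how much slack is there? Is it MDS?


Singleton RHS = n − k + 1 = 11, slack = 0, bound satisfied, MDS.

Singleton bound: d ≤ n − k + 1.
Here n = 12, k = 2, so n − k + 1 = 11.
Given d = 11, check d ≤ 11: YES.
Slack = (n − k + 1) − d = 0.
The code is MDS (slack = 0).
Description: the claimed parameters are [12, 2, 11]_16; such a code would be MDS (meets Singleton bound).


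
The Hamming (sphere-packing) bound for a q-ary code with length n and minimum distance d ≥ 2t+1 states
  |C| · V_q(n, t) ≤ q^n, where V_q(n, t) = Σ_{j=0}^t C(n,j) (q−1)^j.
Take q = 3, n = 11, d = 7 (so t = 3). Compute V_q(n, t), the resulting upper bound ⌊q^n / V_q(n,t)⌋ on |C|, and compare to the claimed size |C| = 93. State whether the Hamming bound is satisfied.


V_q(n, t) = 1563, q^n = 177147, Hamming bound = 113, |C| = 93 ≤ bound (satisfied).

Step 1: Compute V_q(n, t) = Σ_{j=0}^3 C(n, j) (q−1)^j.
  j = 0: C(11,0)·(2)^0 = 1·1 = 1.
  j = 1: C(11,1)·(2)^1 = 11·2 = 22.
  j = 2: C(11,2)·(2)^2 = 55·4 = 220.
  j = 3: C(11,3)·(2)^3 = 165·8 = 1320.
  V_q(n, t) = 1 + 22 + 220 + 1320 = 1563.
Step 2: q^n = 3^11 = 177147.
Step 3: Hamming bound ⌊q^n / V_q(n,t)⌋ = ⌊177147/1563⌋ = 113.
Step 4: Compare |C| = 93 to 113: satisfied.
The claimed |C| lies below the Hamming bound.


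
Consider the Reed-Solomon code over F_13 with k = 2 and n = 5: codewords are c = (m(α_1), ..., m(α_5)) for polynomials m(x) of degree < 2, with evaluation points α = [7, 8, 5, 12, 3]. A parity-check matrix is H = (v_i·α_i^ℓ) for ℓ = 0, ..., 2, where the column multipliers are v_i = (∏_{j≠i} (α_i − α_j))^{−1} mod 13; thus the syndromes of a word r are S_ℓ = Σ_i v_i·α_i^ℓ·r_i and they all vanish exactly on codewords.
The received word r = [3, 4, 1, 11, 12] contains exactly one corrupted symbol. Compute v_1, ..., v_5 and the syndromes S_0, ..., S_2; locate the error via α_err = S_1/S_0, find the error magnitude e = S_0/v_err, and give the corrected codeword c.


S = (10, 3, 10), error at position 4, error magnitude e = 3, c = [3, 4, 1, 8, 12].

Step 1: column multipliers v_i = (∏_{j≠i}(α_i − α_j))^{−1} mod 13.
  i = 1 (α = 7): (7−8)(7−5)(7−12)(7−3) = (−1)·2·(−5)·4 = 40 ≡ 1, so v_1 = 1^{−1} = 1 (mod 13).
  i = 2 (α = 8): (8−7)(8−5)(8−12)(8−3) = 1·3·(−4)·5 = −60 ≡ 5, so v_2 = 5^{−1} = 8 (mod 13).
  i = 3 (α = 5): (5−7)(5−8)(5−12)(5−3) = (−2)·(−3)·(−7)·2 = −84 ≡ 7, so v_3 = 7^{−1} = 2 (mod 13).
  i = 4 (α = 12): (12−7)(12−8)(12−5)(12−3) = 5·4·7·9 = 1260 ≡ 12, so v_4 = 12^{−1} = 12 (mod 13).
  i = 5 (α = 3): (3−7)(3−8)(3−5)(3−12) = (−4)·(−5)·(−2)·(−9) = 360 ≡ 9, so v_5 = 9^{−1} = 3 (mod 13).
  v = [1, 8, 2, 12, 3].
Step 2: syndromes of r = [3, 4, 1, 11, 12] (all sums mod 13).
  S_0 = Σ v_i r_i = 1·3 + 8·4 + 2·1 + 12·11 + 3·12 = 205 ≡ 10.
  S_1 = Σ v_i α_i r_i = 1·7·3 + 8·8·4 + 2·5·1 + 12·12·11 + 3·3·12 = 1979 ≡ 3.
  α_i^2 mod 13 = [10, 12, 12, 1, 9].
  S_2 = Σ v_i α_i^2 r_i = 1·10·3 + 8·12·4 + 2·12·1 + 12·1·11 + 3·9·12 = 894 ≡ 10.
  S = (10, 3, 10) ≠ 0, so r is not a codeword (an error is present).
Step 3: locate the error. For a single error e at position i, S_ℓ = v_i·e·α_i^ℓ, so α_err = S_1/S_0.
  S_0^{−1} = 10^{−1} = 4 (mod 13), so α_err = 3·4 = 12 ≡ 12 = α_4. Error position i = 4.
  Consistency check: S_2/S_1 = 10·9 = 90 ≡ 12 = α_err ✓ (single-error assumption holds).
Step 4: error magnitude e = S_0/v_4 = S_0·∏_{j≠4}(α_4 − α_j) = 10·12 = 120 ≡ 3 (mod 13).
Step 5: correct position 4: c_4 = r_4 − e = 11 − 3 ≡ 8 (mod 13). Hence c = [3, 4, 1, 8, 12].
  Check: interpolating c through the α_i gives m(x) = 9 + 1·x (degree < 2) with m(α_i) = c_i for every i, so c is indeed a codeword.


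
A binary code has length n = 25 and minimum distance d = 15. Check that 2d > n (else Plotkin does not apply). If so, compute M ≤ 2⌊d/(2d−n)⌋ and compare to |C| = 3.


Plotkin bound M ≤ 6; given |C| = 3 ≤ bound (satisfied).

Check applicability: 2d = 30, n = 25.
2d − n = 5 > 0, so Plotkin applies.
Compute d/(2d−n) = 15/5 ≈ 3.0000.
⌊d/(2d−n)⌋ = 3.
Plotkin bound: M ≤ 2·3 = 6.
Given |C| = 3, check: satisfied.
This |C| is below the Plotkin bound.


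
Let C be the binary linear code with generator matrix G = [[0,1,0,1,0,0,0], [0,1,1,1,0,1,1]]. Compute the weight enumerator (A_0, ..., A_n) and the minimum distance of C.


Weight distribution: A_0 = 1, A_2 = 1, A_3 = 1, A_5 = 1. Minimum distance d = 2.

Enumerate all 2^2 = 4 messages m ∈ F_2^2.
For each, compute codeword c = mG in F_2^7, then tally its weight.
  m = 00 → c = 0000000, weight = 0.
  m = 10 → c = 0101000, weight = 2.
  m = 01 → c = 0111011, weight = 5.
  m = 11 → c = 0010011, weight = 3.
Tally weights:
  weight 0: 1 codewords.
  weight 2: 1 codewords.
  weight 3: 1 codewords.
  weight 5: 1 codewords.
Minimum distance d = smallest w > 0 with A_w > 0 = 2.
Sanity: Σ A_w = 4 = 2^2 = 4 ✓.


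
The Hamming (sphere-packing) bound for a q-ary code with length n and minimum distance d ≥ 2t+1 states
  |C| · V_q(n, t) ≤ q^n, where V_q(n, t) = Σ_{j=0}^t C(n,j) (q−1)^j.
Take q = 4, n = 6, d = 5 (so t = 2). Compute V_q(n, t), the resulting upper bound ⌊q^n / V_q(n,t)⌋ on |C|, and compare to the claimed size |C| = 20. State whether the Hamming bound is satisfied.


V_q(n, t) = 154, q^n = 4096, Hamming bound = 26, |C| = 20 ≤ bound (satisfied).

Step 1: Compute V_q(n, t) = Σ_{j=0}^2 C(n, j) (q−1)^j.
  j = 0: C(6,0)·(3)^0 = 1·1 = 1.
  j = 1: C(6,1)·(3)^1 = 6·3 = 18.
  j = 2: C(6,2)·(3)^2 = 15·9 = 135.
  V_q(n, t) = 1 + 18 + 135 = 154.
Step 2: q^n = 4^6 = 4096.
Step 3: Hamming bound ⌊q^n / V_q(n,t)⌋ = ⌊4096/154⌋ = 26.
Step 4: Compare |C| = 20 to 26: satisfied.
The claimed |C| lies below the Hamming bound.


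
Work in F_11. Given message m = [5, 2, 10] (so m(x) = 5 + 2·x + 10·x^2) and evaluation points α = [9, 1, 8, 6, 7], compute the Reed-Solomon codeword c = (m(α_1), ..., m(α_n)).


c = [8, 6, 1, 3, 3]

Message polynomial: m(x) = 5 + 2·x + 10·x^2 (mod 11).
For each evaluation point α_i, compute m(α_i) mod 11:
  α_1 = 9: Horner steps 10 → 4 → 8, so m(9) = 8.
  α_2 = 1: Horner steps 10 → 1 → 6, so m(1) = 6.
  α_3 = 8: Horner steps 10 → 5 → 1, so m(8) = 1.
  α_4 = 6: Horner steps 10 → 7 → 3, so m(6) = 3.
  α_5 = 7: Horner steps 10 → 6 → 3, so m(7) = 3.
Codeword c = [8, 6, 1, 3, 3] ∈ F_11^5.


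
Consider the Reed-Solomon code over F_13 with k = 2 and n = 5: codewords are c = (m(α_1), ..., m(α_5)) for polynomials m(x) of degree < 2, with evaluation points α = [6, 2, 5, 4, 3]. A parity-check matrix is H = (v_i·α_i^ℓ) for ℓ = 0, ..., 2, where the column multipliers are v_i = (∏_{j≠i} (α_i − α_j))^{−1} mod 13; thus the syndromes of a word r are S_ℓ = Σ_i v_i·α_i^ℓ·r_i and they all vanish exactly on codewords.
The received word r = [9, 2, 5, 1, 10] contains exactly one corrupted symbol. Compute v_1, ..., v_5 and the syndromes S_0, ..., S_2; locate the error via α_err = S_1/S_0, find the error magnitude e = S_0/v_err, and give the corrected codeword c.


S = (2, 4, 8), error at position 2, error magnitude e = 9, c = [9, 6, 5, 1, 10].

Step 1: column multipliers v_i = (∏_{j≠i}(α_i − α_j))^{−1} mod 13.
  i = 1 (α = 6): (6−2)(6−5)(6−4)(6−3) = 4·1·2·3 = 24 ≡ 11, so v_1 = 11^{−1} = 6 (mod 13).
  i = 2 (α = 2): (2−6)(2−5)(2−4)(2−3) = (−4)·(−3)·(−2)·(−1) = 24 ≡ 11, so v_2 = 11^{−1} = 6 (mod 13).
  i = 3 (α = 5): (5−6)(5−2)(5−4)(5−3) = (−1)·3·1·2 = −6 ≡ 7, so v_3 = 7^{−1} = 2 (mod 13).
  i = 4 (α = 4): (4−6)(4−2)(4−5)(4−3) = (−2)·2·(−1)·1 = 4 ≡ 4, so v_4 = 4^{−1} = 10 (mod 13).
  i = 5 (α = 3): (3−6)(3−2)(3−5)(3−4) = (−3)·1·(−2)·(−1) = −6 ≡ 7, so v_5 = 7^{−1} = 2 (mod 13).
  v = [6, 6, 2, 10, 2].
Step 2: syndromes of r = [9, 2, 5, 1, 10] (all sums mod 13).
  S_0 = Σ v_i r_i = 6·9 + 6·2 + 2·5 + 10·1 + 2·10 = 106 ≡ 2.
  S_1 = Σ v_i α_i r_i = 6·6·9 + 6·2·2 + 2·5·5 + 10·4·1 + 2·3·10 = 498 ≡ 4.
  α_i^2 mod 13 = [10, 4, 12, 3, 9].
  S_2 = Σ v_i α_i^2 r_i = 6·10·9 + 6·4·2 + 2·12·5 + 10·3·1 + 2·9·10 = 918 ≡ 8.
  S = (2, 4, 8) ≠ 0, so r is not a codeword (an error is present).
Step 3: locate the error. For a single error e at position i, S_ℓ = v_i·e·α_i^ℓ, so α_err = S_1/S_0.
  S_0^{−1} = 2^{−1} = 7 (mod 13), so α_err = 4·7 = 28 ≡ 2 = α_2. Error position i = 2.
  Consistency check: S_2/S_1 = 8·10 = 80 ≡ 2 = α_err ✓ (single-error assumption holds).
Step 4: error magnitude e = S_0/v_2 = S_0·∏_{j≠2}(α_2 − α_j) = 2·11 = 22 ≡ 9 (mod 13).
Step 5: correct position 2: c_2 = r_2 − e = 2 − 9 ≡ 6 (mod 13). Hence c = [9, 6, 5, 1, 10].
  Check: interpolating c through the α_i gives m(x) = 11 + 4·x (degree < 2) with m(α_i) = c_i for every i, so c is indeed a codeword.
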